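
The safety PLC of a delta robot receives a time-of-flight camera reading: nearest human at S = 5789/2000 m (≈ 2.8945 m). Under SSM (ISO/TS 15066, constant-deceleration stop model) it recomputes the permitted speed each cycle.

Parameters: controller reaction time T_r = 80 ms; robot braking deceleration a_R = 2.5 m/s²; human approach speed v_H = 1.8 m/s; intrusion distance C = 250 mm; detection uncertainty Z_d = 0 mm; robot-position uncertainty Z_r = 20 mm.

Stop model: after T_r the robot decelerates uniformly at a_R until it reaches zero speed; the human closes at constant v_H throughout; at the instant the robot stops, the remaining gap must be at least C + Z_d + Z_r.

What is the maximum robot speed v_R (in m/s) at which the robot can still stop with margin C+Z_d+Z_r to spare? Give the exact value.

at the boundary: (1/5)·v² + (4/5)·v + (-4961/2000) = 0
  disc = (4/5)² − 4·(1/5)·(-4961/2000) = 6561/2500 ; √disc = 81/50
  v_R = (−(4/5) + 81/50) / (2·(1/5)) = 41/20 m/s
check:
braking lasts T_s = (41/20)/(5/2) = 0.8200 s
robot covers v_R·T_r = 2.0500·0.0800 = 0.1640 m before braking
braking distance = 2.0500²/(2·2.5000) = 0.8405 m
person approaches 1.8000·(0.0800+0.8200) = 1.6200 m
margins: 0.2500+0.0000+0.0200 = 0.2700 m
sum ≈ 0.1640+0.8405+1.6200+0.2700 ≈ 2.8945 m = S ✓

v_R_max = 41/20 m/s = 2.0500 m/s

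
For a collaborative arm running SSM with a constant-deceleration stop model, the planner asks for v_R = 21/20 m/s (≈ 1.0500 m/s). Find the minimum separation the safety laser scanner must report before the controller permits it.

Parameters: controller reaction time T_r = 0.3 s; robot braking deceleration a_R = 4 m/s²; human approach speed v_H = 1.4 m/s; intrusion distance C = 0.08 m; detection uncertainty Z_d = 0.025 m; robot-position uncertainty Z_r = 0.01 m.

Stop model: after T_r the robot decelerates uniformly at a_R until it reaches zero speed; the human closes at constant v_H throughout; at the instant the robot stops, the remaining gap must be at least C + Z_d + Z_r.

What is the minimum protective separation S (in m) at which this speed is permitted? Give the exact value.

S_min = 4337/3200 m = 1.3553 m

braking lasts T_s = (21/20)/4 = 0.2625 s
reaction-phase robot travel = 1.0500·0.3000 = 0.3150 m
robot covers 1.0500·0.2625 − ½·4.0000·0.2625² = 0.1378 m while stopping
person approaches 1.4000·(0.3000+0.2625) = 0.7875 m
C+Z_d+Z_r = 0.0800+0.0250+0.0100 = 0.1150 m
S_min ≈ 0.3150+0.1378+0.7875+0.1150  ⇒  S_min = 4337/3200 m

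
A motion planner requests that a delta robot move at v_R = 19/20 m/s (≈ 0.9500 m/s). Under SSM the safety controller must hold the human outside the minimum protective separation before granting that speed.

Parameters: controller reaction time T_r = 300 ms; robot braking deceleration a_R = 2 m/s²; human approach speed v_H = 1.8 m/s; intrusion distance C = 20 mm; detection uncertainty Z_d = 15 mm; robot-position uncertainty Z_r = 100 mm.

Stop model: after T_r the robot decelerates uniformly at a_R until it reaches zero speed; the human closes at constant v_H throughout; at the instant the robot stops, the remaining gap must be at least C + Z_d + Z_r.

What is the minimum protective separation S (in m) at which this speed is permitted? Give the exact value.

braking lasts T_s = (19/20)/2 = 0.4750 s
robot in T_r: 0.9500·0.3000 = 0.2850 m
braking distance = 0.9500²/(2·2.0000) = 0.2256 m
human closes 1.8000·0.7750 = 1.3950 m
C+Z_d+Z_r = 0.0200+0.0150+0.1000 = 0.1350 m
S_min ≈ 0.2850+0.2256+1.3950+0.1350  ⇒  S_min = 653/320 m

S_min = 653/320 m = 2.0406 m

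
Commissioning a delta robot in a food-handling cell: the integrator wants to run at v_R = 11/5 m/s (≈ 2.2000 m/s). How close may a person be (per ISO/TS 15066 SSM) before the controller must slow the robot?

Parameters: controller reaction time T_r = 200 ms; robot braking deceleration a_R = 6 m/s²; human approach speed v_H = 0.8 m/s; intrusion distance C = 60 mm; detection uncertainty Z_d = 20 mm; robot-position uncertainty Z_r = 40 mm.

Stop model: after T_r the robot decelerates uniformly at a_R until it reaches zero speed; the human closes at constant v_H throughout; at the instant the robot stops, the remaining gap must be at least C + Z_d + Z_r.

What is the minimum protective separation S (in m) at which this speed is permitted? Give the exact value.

braking lasts T_s = (11/5)/6 = 0.3667 s
robot in T_r: 2.2000·0.2000 = 0.4400 m
braking distance = 2.2000²/(2·6.0000) = 0.4033 m
person approaches 0.8000·(0.2000+0.3667) = 0.4533 m
C+Z_d+Z_r = 0.0600+0.0200+0.0400 = 0.1200 m
S_min ≈ 0.4400+0.4033+0.4533+0.1200  ⇒  S_min = 17/12 m

S_min = 17/12 m = 1.4167 m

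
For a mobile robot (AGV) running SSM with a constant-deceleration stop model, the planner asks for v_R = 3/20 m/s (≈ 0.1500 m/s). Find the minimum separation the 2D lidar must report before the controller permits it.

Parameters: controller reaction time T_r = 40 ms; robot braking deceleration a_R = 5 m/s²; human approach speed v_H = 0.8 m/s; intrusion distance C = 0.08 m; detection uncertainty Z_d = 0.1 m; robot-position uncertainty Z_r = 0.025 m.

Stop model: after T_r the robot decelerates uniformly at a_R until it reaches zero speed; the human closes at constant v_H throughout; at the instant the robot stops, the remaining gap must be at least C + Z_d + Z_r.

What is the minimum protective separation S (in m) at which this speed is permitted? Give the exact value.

braking lasts T_s = (3/20)/5 = 0.0300 s
robot covers v_R·T_r = 0.1500·0.0400 = 0.0060 m before braking
robot under decel: 0.1500²/(2·5.0000) = 0.0022 m
human closes 0.8000·0.0700 = 0.0560 m
C+Z_d+Z_r = 0.0800+0.1000+0.0250 = 0.2050 m
S_min ≈ 0.0060+0.0022+0.0560+0.2050  ⇒  S_min = 1077/4000 m

S_min = 1077/4000 m = 0.2692 m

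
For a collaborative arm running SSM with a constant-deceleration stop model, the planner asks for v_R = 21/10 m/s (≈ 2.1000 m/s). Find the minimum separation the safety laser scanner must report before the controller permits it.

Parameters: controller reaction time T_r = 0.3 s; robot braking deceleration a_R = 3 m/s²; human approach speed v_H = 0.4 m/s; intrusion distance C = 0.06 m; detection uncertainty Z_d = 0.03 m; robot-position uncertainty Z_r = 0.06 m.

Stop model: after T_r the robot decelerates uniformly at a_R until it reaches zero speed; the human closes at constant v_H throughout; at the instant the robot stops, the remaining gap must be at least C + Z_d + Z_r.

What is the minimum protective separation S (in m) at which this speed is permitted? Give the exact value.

braking lasts T_s = (21/10)/3 = 0.7000 s
reaction-phase robot travel = 2.1000·0.3000 = 0.6300 m
robot covers 2.1000·0.7000 − ½·3.0000·0.7000² = 0.7350 m while stopping
human over T_r+T_s: 0.4000·(0.3000+0.7000) = 0.4000 m
residual clearance needed = 0.0600+0.0300+0.0600 = 0.1500 m
S_min ≈ 0.6300+0.7350+0.4000+0.1500  ⇒  S_min = 383/200 m

S_min = 383/200 m = 1.9150 m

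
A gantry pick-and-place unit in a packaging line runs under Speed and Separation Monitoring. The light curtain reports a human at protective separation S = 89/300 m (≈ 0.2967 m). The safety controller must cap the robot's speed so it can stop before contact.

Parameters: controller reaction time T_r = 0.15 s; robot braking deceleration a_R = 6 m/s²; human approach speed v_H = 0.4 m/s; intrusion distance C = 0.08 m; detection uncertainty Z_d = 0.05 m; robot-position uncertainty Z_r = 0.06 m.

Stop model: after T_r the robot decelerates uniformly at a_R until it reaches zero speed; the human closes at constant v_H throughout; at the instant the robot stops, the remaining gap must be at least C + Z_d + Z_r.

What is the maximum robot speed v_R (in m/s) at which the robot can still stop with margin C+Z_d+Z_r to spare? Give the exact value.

quadratic (1/12)·v² + (13/60)·v + (-7/150) = 0
  disc = (13/60)² − 4·(1/12)·(-7/150) = 1/16 ; √disc = 1/4
  v_R = (−(13/60) + 1/4) / (2·(1/12)) = 1/5 m/s
check:
braking lasts T_s = (1/5)/6 = 0.0333 s
robot in T_r: 0.2000·0.1500 = 0.0300 m
braking distance = 0.2000²/(2·6.0000) = 0.0033 m
human closes 0.4000·0.1833 = 0.0733 m
C+Z_d+Z_r = 0.0800+0.0500+0.0600 = 0.1900 m
sum ≈ 0.0300+0.0033+0.0733+0.1900 ≈ 0.2967 m = S ✓

v_R_max = 1/5 m/s = 0.2000 m/s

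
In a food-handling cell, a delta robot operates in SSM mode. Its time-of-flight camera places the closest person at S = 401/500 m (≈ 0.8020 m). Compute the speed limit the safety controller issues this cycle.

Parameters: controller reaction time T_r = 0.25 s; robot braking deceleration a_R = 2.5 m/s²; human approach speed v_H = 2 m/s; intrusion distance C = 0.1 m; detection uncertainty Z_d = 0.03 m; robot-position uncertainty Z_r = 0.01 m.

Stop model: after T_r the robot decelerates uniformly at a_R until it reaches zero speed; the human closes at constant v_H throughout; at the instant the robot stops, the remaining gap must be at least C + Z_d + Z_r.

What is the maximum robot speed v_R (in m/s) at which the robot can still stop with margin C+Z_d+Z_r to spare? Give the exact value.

collect terms ⇒ (1/5)·v_R² + (21/20)·v_R + (-81/500) = 0
  disc = (21/20)² − 4·(1/5)·(-81/500) = 12321/10000 ; √disc = 111/100
  v_R = (−(21/20) + 111/100) / (2·(1/5)) = 3/20 m/s
check:
T_s = v_R/a_R = (3/20)/(5/2) = 0.0600 s
robot covers v_R·T_r = 0.1500·0.2500 = 0.0375 m before braking
robot covers 0.1500·0.0600 − ½·2.5000·0.0600² = 0.0045 m while stopping
person approaches 2.0000·(0.2500+0.0600) = 0.6200 m
C+Z_d+Z_r = 0.1000+0.0300+0.0100 = 0.1400 m
sum ≈ 0.0375+0.0045+0.6200+0.1400 ≈ 0.8020 m = S ✓

v_R_max = 3/20 m/s = 0.1500 m/s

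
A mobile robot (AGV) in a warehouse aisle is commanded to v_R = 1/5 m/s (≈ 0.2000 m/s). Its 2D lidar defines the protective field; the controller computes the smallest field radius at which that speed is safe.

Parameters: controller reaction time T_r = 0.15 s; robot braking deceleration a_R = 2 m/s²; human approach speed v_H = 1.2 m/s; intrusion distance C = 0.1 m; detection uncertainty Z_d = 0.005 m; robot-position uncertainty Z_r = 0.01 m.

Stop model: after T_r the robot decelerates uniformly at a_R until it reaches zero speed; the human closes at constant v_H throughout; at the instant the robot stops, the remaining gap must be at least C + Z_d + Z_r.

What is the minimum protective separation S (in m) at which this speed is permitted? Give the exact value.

stop time T_s = (1/5)/2 = 0.1000 s
reaction-phase robot travel = 0.2000·0.1500 = 0.0300 m
braking distance = 0.2000²/(2·2.0000) = 0.0100 m
human over T_r+T_s: 1.2000·(0.1500+0.1000) = 0.3000 m
residual clearance needed = 0.1000+0.0050+0.0100 = 0.1150 m
S_min ≈ 0.0300+0.0100+0.3000+0.1150  ⇒  S_min = 91/200 m

S_min = 91/200 m = 0.4550 m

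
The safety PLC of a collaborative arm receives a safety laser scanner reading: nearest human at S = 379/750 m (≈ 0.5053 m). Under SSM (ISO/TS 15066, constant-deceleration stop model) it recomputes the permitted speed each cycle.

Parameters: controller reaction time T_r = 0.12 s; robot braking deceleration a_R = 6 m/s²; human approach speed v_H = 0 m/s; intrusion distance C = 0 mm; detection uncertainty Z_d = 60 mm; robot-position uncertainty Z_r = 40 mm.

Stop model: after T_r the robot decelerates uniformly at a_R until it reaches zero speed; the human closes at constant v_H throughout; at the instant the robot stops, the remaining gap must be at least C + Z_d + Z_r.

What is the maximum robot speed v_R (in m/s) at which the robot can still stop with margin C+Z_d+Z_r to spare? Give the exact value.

collect terms ⇒ (1/12)·v_R² + (3/25)·v_R + (-152/375) = 0
  disc = (3/25)² − 4·(1/12)·(-152/375) = 841/5625 ; √disc = 29/75
  v_R = (−(3/25) + 29/75) / (2·(1/12)) = 8/5 m/s
check:
T_s = v_R/a_R = (8/5)/6 = 0.2667 s
robot covers v_R·T_r = 1.6000·0.1200 = 0.1920 m before braking
braking distance = 1.6000²/(2·6.0000) = 0.2133 m
person approaches 0.0000·(0.1200+0.2667) = 0.0000 m
C+Z_d+Z_r = 0.0000+0.0600+0.0400 = 0.1000 m
sum ≈ 0.1920+0.2133+0.0000+0.1000 ≈ 0.5053 m = S ✓

v_R_max = 8/5 m/s = 1.6000 m/s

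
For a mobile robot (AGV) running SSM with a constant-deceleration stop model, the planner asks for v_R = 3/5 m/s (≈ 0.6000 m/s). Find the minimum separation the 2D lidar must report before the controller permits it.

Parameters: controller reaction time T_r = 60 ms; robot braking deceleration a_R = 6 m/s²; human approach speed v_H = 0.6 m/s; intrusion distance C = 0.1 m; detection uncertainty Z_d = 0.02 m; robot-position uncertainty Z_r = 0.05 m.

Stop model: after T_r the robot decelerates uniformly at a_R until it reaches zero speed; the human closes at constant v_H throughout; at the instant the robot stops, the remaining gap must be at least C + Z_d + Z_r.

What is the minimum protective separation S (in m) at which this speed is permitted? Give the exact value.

S_min = 83/250 m = 0.3320 m

T_s = v_R/a_R = (3/5)/6 = 0.1000 s
robot covers v_R·T_r = 0.6000·0.0600 = 0.0360 m before braking
robot under decel: 0.6000²/(2·6.0000) = 0.0300 m
human closes 0.6000·0.1600 = 0.0960 m
residual clearance needed = 0.1000+0.0200+0.0500 = 0.1700 m
S_min ≈ 0.0360+0.0300+0.0960+0.1700  ⇒  S_min = 83/250 m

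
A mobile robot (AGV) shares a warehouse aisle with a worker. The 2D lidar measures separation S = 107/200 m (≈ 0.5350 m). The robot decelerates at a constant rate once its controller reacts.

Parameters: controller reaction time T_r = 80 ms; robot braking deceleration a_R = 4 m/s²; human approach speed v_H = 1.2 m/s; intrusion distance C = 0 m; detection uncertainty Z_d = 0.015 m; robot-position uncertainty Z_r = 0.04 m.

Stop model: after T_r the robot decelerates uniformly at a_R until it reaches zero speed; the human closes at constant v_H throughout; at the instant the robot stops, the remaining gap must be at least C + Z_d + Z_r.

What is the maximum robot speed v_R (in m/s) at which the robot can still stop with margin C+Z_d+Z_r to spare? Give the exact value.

v_R_max = 4/5 m/s = 0.8000 m/s

collect terms ⇒ (1/8)·v_R² + (19/50)·v_R + (-48/125) = 0
  disc = (19/50)² − 4·(1/8)·(-48/125) = 841/2500 ; √disc = 29/50
  v_R = (−(19/50) + 29/50) / (2·(1/8)) = 4/5 m/s
check:
stop time T_s = (4/5)/4 = 0.2000 s
reaction-phase robot travel = 0.8000·0.0800 = 0.0640 m
braking distance = 0.8000²/(2·4.0000) = 0.0800 m
human over T_r+T_s: 1.2000·(0.0800+0.2000) = 0.3360 m
margins: 0.0000+0.0150+0.0400 = 0.0550 m
sum ≈ 0.0640+0.0800+0.3360+0.0550 ≈ 0.5350 m = S ✓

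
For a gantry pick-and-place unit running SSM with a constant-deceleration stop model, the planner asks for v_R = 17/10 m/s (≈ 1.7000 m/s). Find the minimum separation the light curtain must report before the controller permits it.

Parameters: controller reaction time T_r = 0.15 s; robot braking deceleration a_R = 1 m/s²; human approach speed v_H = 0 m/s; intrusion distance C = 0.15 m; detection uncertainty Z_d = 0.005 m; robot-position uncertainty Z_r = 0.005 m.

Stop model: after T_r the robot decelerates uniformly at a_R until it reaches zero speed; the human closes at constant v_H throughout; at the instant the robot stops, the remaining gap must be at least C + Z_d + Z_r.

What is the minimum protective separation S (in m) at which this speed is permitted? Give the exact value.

S_min = 93/50 m = 1.8600 m

braking lasts T_s = (17/10)/1 = 1.7000 s
reaction-phase robot travel = 1.7000·0.1500 = 0.2550 m
robot under decel: 1.7000²/(2·1.0000) = 1.4450 m
human over T_r+T_s: 0.0000·(0.1500+1.7000) = 0.0000 m
C+Z_d+Z_r = 0.1500+0.0050+0.0050 = 0.1600 m
S_min ≈ 0.2550+1.4450+0.0000+0.1600  ⇒  S_min = 93/50 m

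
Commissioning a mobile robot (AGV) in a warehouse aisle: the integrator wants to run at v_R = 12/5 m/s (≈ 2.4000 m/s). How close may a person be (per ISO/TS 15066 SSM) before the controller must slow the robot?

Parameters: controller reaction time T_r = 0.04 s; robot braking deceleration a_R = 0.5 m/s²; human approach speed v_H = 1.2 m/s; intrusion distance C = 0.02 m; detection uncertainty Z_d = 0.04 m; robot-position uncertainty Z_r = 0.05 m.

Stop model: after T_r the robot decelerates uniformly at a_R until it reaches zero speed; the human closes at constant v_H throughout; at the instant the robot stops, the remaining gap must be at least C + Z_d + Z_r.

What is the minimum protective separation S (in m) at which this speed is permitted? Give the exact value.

stop time T_s = (12/5)/(1/2) = 4.8000 s
robot covers v_R·T_r = 2.4000·0.0400 = 0.0960 m before braking
robot under decel: 2.4000²/(2·0.5000) = 5.7600 m
human closes 1.2000·4.8400 = 5.8080 m
residual clearance needed = 0.0200+0.0400+0.0500 = 0.1100 m
S_min ≈ 0.0960+5.7600+5.8080+0.1100  ⇒  S_min = 5887/500 m

S_min = 5887/500 m = 11.7740 m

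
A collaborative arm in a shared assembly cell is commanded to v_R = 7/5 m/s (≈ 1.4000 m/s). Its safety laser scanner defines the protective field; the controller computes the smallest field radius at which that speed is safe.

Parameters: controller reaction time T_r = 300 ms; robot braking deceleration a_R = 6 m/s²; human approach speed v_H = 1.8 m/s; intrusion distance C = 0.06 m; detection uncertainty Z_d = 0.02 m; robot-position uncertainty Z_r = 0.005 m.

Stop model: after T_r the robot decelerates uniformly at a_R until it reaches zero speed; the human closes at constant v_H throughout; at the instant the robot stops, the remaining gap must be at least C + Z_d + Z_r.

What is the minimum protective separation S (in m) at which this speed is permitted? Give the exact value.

S_min = 977/600 m = 1.6283 m

stop time T_s = (7/5)/6 = 0.2333 s
robot in T_r: 1.4000·0.3000 = 0.4200 m
robot under decel: 1.4000²/(2·6.0000) = 0.1633 m
human closes 1.8000·0.5333 = 0.9600 m
margins: 0.0600+0.0200+0.0050 = 0.0850 m
S_min ≈ 0.4200+0.1633+0.9600+0.0850  ⇒  S_min = 977/600 m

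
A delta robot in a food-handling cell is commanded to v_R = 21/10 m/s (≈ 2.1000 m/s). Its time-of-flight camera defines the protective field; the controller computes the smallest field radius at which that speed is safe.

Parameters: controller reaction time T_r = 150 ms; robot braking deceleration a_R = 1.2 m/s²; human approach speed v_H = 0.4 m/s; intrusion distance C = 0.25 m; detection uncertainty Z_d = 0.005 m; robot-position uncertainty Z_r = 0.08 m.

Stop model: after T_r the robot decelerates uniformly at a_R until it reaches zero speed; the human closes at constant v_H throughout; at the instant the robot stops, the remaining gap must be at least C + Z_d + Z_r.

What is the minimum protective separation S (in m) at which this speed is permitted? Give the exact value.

braking lasts T_s = (21/10)/(6/5) = 1.7500 s
robot covers v_R·T_r = 2.1000·0.1500 = 0.3150 m before braking
robot under decel: 2.1000²/(2·1.2000) = 1.8375 m
human closes 0.4000·1.9000 = 0.7600 m
residual clearance needed = 0.2500+0.0050+0.0800 = 0.3350 m
S_min ≈ 0.3150+1.8375+0.7600+0.3350  ⇒  S_min = 1299/400 m

S_min = 1299/400 m = 3.2475 m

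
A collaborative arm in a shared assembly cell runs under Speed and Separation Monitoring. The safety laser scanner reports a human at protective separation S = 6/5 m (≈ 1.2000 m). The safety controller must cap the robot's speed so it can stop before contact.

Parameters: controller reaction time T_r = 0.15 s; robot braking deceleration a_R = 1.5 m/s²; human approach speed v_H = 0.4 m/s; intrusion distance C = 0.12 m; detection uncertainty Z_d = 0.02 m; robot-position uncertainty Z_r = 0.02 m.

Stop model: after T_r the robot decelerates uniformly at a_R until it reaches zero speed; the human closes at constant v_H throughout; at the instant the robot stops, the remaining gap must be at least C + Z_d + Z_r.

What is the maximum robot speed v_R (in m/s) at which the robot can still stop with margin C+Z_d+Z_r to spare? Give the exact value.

collect terms ⇒ (1/3)·v_R² + (5/12)·v_R + (-49/50) = 0
  disc = (5/12)² − 4·(1/3)·(-49/50) = 5329/3600 ; √disc = 73/60
  v_R = (−(5/12) + 73/60) / (2·(1/3)) = 6/5 m/s
check:
stop time T_s = (6/5)/(3/2) = 0.8000 s
robot covers v_R·T_r = 1.2000·0.1500 = 0.1800 m before braking
robot under decel: 1.2000²/(2·1.5000) = 0.4800 m
person approaches 0.4000·(0.1500+0.8000) = 0.3800 m
C+Z_d+Z_r = 0.1200+0.0200+0.0200 = 0.1600 m
sum ≈ 0.1800+0.4800+0.3800+0.1600 ≈ 1.2000 m = S ✓

v_R_max = 6/5 m/s = 1.2000 m/s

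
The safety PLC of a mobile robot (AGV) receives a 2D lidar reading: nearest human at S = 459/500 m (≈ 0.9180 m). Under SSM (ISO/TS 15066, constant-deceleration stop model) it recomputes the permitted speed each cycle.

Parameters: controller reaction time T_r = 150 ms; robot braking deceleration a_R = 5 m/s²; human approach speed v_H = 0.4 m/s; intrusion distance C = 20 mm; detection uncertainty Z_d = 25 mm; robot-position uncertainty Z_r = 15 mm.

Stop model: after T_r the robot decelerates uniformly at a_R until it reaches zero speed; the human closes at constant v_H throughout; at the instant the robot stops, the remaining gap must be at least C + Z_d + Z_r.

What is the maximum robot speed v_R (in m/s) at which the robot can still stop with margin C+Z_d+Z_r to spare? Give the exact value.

quadratic (1/10)·v² + (23/100)·v + (-399/500) = 0
  disc = (23/100)² − 4·(1/10)·(-399/500) = 3721/10000 ; √disc = 61/100
  v_R = (−(23/100) + 61/100) / (2·(1/10)) = 19/10 m/s
check:
T_s = v_R/a_R = (19/10)/5 = 0.3800 s
reaction-phase robot travel = 1.9000·0.1500 = 0.2850 m
robot under decel: 1.9000²/(2·5.0000) = 0.3610 m
person approaches 0.4000·(0.1500+0.3800) = 0.2120 m
residual clearance needed = 0.0200+0.0250+0.0150 = 0.0600 m
sum ≈ 0.2850+0.3610+0.2120+0.0600 ≈ 0.9180 m = S ✓

v_R_max = 19/10 m/s = 1.9000 m/s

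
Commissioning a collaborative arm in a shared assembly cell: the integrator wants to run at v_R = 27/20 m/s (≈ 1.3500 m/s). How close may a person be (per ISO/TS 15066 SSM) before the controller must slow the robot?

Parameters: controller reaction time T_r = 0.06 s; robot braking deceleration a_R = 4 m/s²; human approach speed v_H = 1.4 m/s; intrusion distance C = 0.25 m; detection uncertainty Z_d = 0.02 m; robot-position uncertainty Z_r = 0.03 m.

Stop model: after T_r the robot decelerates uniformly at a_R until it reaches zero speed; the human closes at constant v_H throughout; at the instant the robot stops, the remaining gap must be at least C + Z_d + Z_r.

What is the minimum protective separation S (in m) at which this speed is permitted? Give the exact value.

S_min = 3729/3200 m = 1.1653 m

T_s = v_R/a_R = (27/20)/4 = 0.3375 s
reaction-phase robot travel = 1.3500·0.0600 = 0.0810 m
robot under decel: 1.3500²/(2·4.0000) = 0.2278 m
person approaches 1.4000·(0.0600+0.3375) = 0.5565 m
C+Z_d+Z_r = 0.2500+0.0200+0.0300 = 0.3000 m
S_min ≈ 0.0810+0.2278+0.5565+0.3000  ⇒  S_min = 3729/3200 m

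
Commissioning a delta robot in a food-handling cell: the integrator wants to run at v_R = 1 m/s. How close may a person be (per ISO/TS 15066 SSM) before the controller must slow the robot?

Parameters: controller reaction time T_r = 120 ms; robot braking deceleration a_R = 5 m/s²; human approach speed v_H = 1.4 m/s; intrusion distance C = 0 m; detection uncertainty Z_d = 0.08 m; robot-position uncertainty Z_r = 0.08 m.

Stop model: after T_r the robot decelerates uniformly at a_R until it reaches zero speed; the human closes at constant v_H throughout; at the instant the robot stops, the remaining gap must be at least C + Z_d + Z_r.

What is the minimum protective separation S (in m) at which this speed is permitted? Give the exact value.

stop time T_s = 1/5 = 0.2000 s
robot covers v_R·T_r = 1.0000·0.1200 = 0.1200 m before braking
robot under decel: 1.0000²/(2·5.0000) = 0.1000 m
human closes 1.4000·0.3200 = 0.4480 m
residual clearance needed = 0.0000+0.0800+0.0800 = 0.1600 m
S_min ≈ 0.1200+0.1000+0.4480+0.1600  ⇒  S_min = 207/250 m

S_min = 207/250 m = 0.8280 m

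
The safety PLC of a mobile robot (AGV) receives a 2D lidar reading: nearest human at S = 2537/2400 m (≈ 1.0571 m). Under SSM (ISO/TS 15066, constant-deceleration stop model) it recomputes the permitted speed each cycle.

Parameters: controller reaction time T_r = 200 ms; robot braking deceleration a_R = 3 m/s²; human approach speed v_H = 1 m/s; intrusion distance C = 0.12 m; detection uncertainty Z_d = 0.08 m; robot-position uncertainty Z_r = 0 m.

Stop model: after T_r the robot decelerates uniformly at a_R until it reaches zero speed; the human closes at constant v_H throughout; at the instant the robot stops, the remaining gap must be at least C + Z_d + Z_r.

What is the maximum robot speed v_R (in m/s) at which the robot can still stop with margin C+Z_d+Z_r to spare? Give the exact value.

collect terms ⇒ (1/6)·v_R² + (8/15)·v_R + (-1577/2400) = 0
  disc = (8/15)² − 4·(1/6)·(-1577/2400) = 289/400 ; √disc = 17/20
  v_R = (−(8/15) + 17/20) / (2·(1/6)) = 19/20 m/s
check:
stop time T_s = (19/20)/3 = 0.3167 s
robot in T_r: 0.9500·0.2000 = 0.1900 m
robot under decel: 0.9500²/(2·3.0000) = 0.1504 m
human over T_r+T_s: 1.0000·(0.2000+0.3167) = 0.5167 m
C+Z_d+Z_r = 0.1200+0.0800+0.0000 = 0.2000 m
sum ≈ 0.1900+0.1504+0.5167+0.2000 ≈ 1.0571 m = S ✓

v_R_max = 19/20 m/s = 0.9500 m/s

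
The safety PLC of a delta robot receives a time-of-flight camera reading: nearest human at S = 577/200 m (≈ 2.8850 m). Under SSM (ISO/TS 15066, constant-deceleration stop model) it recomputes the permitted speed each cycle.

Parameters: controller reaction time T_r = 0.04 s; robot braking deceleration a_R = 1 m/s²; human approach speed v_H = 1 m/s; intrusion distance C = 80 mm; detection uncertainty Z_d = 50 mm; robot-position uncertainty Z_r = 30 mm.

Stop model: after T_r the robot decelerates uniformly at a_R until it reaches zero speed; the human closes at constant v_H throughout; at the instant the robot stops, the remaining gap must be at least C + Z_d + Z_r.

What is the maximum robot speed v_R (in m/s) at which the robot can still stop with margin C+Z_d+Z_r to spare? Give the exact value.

collect terms ⇒ (1/2)·v_R² + (26/25)·v_R + (-537/200) = 0
  disc = (26/25)² − 4·(1/2)·(-537/200) = 16129/2500 ; √disc = 127/50
  v_R = (−(26/25) + 127/50) / (2·(1/2)) = 3/2 m/s
check:
T_s = v_R/a_R = (3/2)/1 = 1.5000 s
robot covers v_R·T_r = 1.5000·0.0400 = 0.0600 m before braking
robot under decel: 1.5000²/(2·1.0000) = 1.1250 m
human closes 1.0000·1.5400 = 1.5400 m
residual clearance needed = 0.0800+0.0500+0.0300 = 0.1600 m
sum ≈ 0.0600+1.1250+1.5400+0.1600 ≈ 2.8850 m = S ✓

v_R_max = 3/2 m/s = 1.5000 m/s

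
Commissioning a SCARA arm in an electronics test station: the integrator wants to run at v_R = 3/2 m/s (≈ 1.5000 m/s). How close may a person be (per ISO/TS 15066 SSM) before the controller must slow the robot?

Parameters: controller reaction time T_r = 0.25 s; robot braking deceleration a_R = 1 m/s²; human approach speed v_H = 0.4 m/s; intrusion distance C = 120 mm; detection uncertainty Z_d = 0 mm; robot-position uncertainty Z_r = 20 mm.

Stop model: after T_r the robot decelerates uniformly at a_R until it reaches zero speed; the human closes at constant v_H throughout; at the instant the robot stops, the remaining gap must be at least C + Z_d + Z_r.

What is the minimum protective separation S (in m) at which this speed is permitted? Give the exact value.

T_s = v_R/a_R = (3/2)/1 = 1.5000 s
robot in T_r: 1.5000·0.2500 = 0.3750 m
robot covers 1.5000·1.5000 − ½·1.0000·1.5000² = 1.1250 m while stopping
person approaches 0.4000·(0.2500+1.5000) = 0.7000 m
residual clearance needed = 0.1200+0.0000+0.0200 = 0.1400 m
S_min ≈ 0.3750+1.1250+0.7000+0.1400  ⇒  S_min = 117/50 m

S_min = 117/50 m = 2.3400 m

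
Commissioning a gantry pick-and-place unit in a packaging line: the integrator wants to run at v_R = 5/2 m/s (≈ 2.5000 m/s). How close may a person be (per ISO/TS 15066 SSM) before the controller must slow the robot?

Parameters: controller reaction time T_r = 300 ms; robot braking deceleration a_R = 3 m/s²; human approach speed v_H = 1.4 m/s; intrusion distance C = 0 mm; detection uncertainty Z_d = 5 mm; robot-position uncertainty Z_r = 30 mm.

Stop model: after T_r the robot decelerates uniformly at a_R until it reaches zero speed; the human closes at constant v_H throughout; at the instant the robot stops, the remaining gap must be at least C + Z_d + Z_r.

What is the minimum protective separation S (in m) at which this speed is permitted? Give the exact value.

T_s = v_R/a_R = (5/2)/3 = 0.8333 s
reaction-phase robot travel = 2.5000·0.3000 = 0.7500 m
robot under decel: 2.5000²/(2·3.0000) = 1.0417 m
person approaches 1.4000·(0.3000+0.8333) = 1.5867 m
C+Z_d+Z_r = 0.0000+0.0050+0.0300 = 0.0350 m
S_min ≈ 0.7500+1.0417+1.5867+0.0350  ⇒  S_min = 256/75 m

S_min = 256/75 m = 3.4133 m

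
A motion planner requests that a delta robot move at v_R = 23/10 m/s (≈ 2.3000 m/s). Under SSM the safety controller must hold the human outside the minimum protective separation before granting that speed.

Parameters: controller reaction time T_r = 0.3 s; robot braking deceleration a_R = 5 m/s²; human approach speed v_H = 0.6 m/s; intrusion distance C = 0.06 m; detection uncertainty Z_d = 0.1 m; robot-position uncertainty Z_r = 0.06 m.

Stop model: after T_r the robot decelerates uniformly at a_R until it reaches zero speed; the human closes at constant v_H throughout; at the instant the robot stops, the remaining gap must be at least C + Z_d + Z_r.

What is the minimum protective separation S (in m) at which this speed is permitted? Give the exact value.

T_s = v_R/a_R = (23/10)/5 = 0.4600 s
robot in T_r: 2.3000·0.3000 = 0.6900 m
robot covers 2.3000·0.4600 − ½·5.0000·0.4600² = 0.5290 m while stopping
human over T_r+T_s: 0.6000·(0.3000+0.4600) = 0.4560 m
residual clearance needed = 0.0600+0.1000+0.0600 = 0.2200 m
S_min ≈ 0.6900+0.5290+0.4560+0.2200  ⇒  S_min = 379/200 m

S_min = 379/200 m = 1.8950 m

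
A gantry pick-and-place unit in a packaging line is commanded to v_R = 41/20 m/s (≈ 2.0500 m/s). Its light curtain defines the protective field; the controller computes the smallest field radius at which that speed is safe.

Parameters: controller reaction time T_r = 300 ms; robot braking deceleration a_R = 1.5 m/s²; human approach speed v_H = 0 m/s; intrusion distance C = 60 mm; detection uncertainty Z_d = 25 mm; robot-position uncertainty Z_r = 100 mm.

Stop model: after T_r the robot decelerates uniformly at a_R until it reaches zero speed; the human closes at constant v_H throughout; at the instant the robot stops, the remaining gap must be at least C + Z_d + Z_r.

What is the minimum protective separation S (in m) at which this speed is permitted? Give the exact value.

S_min = 2641/1200 m = 2.2008 m

stop time T_s = (41/20)/(3/2) = 1.3667 s
robot covers v_R·T_r = 2.0500·0.3000 = 0.6150 m before braking
braking distance = 2.0500²/(2·1.5000) = 1.4008 m
person approaches 0.0000·(0.3000+1.3667) = 0.0000 m
margins: 0.0600+0.0250+0.1000 = 0.1850 m
S_min ≈ 0.6150+1.4008+0.0000+0.1850  ⇒  S_min = 2641/1200 m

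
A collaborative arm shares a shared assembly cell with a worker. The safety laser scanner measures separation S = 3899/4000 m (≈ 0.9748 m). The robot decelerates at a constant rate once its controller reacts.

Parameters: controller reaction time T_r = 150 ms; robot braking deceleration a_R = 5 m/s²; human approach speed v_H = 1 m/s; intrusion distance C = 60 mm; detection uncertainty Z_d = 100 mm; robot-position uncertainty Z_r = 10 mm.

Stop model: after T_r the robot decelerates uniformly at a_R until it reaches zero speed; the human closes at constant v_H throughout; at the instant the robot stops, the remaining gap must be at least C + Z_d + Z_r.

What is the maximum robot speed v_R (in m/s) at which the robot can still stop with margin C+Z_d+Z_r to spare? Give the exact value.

at the boundary: (1/10)·v² + (7/20)·v + (-2619/4000) = 0
  disc = (7/20)² − 4·(1/10)·(-2619/4000) = 961/2500 ; √disc = 31/50
  v_R = (−(7/20) + 31/50) / (2·(1/10)) = 27/20 m/s
check:
T_s = v_R/a_R = (27/20)/5 = 0.2700 s
robot in T_r: 1.3500·0.1500 = 0.2025 m
braking distance = 1.3500²/(2·5.0000) = 0.1822 m
person approaches 1.0000·(0.1500+0.2700) = 0.4200 m
C+Z_d+Z_r = 0.0600+0.1000+0.0100 = 0.1700 m
sum ≈ 0.2025+0.1822+0.4200+0.1700 ≈ 0.9748 m = S ✓

v_R_max = 27/20 m/s = 1.3500 m/s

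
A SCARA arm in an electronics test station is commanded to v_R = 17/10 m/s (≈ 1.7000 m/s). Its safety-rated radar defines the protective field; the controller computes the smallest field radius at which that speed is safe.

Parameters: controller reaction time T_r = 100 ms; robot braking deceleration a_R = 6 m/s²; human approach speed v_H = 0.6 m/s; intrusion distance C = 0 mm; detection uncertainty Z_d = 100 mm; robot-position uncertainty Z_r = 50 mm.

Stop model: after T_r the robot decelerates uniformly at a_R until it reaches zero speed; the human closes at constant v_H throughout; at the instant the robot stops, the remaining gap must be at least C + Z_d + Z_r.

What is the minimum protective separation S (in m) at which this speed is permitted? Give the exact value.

stop time T_s = (17/10)/6 = 0.2833 s
robot covers v_R·T_r = 1.7000·0.1000 = 0.1700 m before braking
robot covers 1.7000·0.2833 − ½·6.0000·0.2833² = 0.2408 m while stopping
human over T_r+T_s: 0.6000·(0.1000+0.2833) = 0.2300 m
C+Z_d+Z_r = 0.0000+0.1000+0.0500 = 0.1500 m
S_min ≈ 0.1700+0.2408+0.2300+0.1500  ⇒  S_min = 949/1200 m

S_min = 949/1200 m = 0.7908 m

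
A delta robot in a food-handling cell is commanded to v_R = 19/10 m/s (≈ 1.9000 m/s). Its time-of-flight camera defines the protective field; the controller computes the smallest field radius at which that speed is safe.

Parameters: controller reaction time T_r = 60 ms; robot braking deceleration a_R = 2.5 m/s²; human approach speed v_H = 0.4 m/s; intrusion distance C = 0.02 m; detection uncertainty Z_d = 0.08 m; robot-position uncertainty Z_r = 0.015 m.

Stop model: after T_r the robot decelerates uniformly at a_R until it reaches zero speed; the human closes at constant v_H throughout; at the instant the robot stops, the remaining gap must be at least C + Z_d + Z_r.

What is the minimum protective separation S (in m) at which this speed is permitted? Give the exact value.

braking lasts T_s = (19/10)/(5/2) = 0.7600 s
robot covers v_R·T_r = 1.9000·0.0600 = 0.1140 m before braking
braking distance = 1.9000²/(2·2.5000) = 0.7220 m
human closes 0.4000·0.8200 = 0.3280 m
margins: 0.0200+0.0800+0.0150 = 0.1150 m
S_min ≈ 0.1140+0.7220+0.3280+0.1150  ⇒  S_min = 1279/1000 m

S_min = 1279/1000 m = 1.2790 m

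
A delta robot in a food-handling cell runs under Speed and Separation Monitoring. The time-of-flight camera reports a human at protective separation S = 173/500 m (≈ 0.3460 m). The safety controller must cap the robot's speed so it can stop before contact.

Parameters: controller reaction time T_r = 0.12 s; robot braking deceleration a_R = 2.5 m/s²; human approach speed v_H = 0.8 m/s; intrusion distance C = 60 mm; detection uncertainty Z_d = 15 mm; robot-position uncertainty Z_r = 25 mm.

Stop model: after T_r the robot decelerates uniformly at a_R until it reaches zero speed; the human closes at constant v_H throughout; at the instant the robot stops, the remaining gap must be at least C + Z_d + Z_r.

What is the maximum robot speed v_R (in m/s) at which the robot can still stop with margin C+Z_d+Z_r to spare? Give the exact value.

collect terms ⇒ (1/5)·v_R² + (11/25)·v_R + (-3/20) = 0
  disc = (11/25)² − 4·(1/5)·(-3/20) = 196/625 ; √disc = 14/25
  v_R = (−(11/25) + 14/25) / (2·(1/5)) = 3/10 m/s
check:
stop time T_s = (3/10)/(5/2) = 0.1200 s
robot covers v_R·T_r = 0.3000·0.1200 = 0.0360 m before braking
robot under decel: 0.3000²/(2·2.5000) = 0.0180 m
person approaches 0.8000·(0.1200+0.1200) = 0.1920 m
residual clearance needed = 0.0600+0.0150+0.0250 = 0.1000 m
sum ≈ 0.0360+0.0180+0.1920+0.1000 ≈ 0.3460 m = S ✓

v_R_max = 3/10 m/s = 0.3000 m/s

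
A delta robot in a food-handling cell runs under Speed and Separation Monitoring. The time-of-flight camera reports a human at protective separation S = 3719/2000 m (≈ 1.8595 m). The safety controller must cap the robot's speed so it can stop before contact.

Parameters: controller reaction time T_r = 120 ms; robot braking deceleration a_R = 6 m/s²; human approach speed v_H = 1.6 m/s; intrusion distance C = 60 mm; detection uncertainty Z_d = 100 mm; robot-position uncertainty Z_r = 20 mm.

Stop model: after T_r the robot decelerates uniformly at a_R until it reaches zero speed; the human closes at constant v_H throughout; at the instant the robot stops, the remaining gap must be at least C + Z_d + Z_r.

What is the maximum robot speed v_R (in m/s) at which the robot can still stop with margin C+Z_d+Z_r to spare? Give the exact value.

v_R_max = 5/2 m/s = 2.5000 m/s

collect terms ⇒ (1/12)·v_R² + (29/75)·v_R + (-119/80) = 0
  disc = (29/75)² − 4·(1/12)·(-119/80) = 58081/90000 ; √disc = 241/300
  v_R = (−(29/75) + 241/300) / (2·(1/12)) = 5/2 m/s
check:
stop time T_s = (5/2)/6 = 0.4167 s
robot in T_r: 2.5000·0.1200 = 0.3000 m
robot covers 2.5000·0.4167 − ½·6.0000·0.4167² = 0.5208 m while stopping
human closes 1.6000·0.5367 = 0.8587 m
C+Z_d+Z_r = 0.0600+0.1000+0.0200 = 0.1800 m
sum ≈ 0.3000+0.5208+0.8587+0.1800 ≈ 1.8595 m = S ✓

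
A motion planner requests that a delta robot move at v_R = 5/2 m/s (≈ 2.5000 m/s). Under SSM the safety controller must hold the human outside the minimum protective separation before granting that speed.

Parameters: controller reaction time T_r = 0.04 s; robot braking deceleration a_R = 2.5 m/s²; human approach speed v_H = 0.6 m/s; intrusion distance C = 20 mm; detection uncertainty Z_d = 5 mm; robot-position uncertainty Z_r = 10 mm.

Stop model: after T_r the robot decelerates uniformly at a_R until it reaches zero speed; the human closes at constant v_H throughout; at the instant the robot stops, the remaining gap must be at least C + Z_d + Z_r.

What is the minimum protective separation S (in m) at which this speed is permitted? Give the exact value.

braking lasts T_s = (5/2)/(5/2) = 1.0000 s
reaction-phase robot travel = 2.5000·0.0400 = 0.1000 m
robot under decel: 2.5000²/(2·2.5000) = 1.2500 m
human closes 0.6000·1.0400 = 0.6240 m
margins: 0.0200+0.0050+0.0100 = 0.0350 m
S_min ≈ 0.1000+1.2500+0.6240+0.0350  ⇒  S_min = 2009/1000 m

S_min = 2009/1000 m = 2.0090 m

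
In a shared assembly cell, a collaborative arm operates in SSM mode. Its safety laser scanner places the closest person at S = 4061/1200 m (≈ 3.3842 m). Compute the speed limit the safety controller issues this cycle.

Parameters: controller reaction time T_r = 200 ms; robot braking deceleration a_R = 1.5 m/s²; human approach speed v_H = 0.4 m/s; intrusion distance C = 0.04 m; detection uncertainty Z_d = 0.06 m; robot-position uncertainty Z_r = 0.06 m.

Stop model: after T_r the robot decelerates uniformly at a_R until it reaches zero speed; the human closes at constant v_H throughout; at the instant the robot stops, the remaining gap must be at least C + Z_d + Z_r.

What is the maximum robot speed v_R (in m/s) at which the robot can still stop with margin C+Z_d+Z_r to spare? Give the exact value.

v_R_max = 49/20 m/s = 2.4500 m/s

at the boundary: (1/3)·v² + (7/15)·v + (-3773/1200) = 0
  disc = (7/15)² − 4·(1/3)·(-3773/1200) = 441/100 ; √disc = 21/10
  v_R = (−(7/15) + 21/10) / (2·(1/3)) = 49/20 m/s
check:
braking lasts T_s = (49/20)/(3/2) = 1.6333 s
reaction-phase robot travel = 2.4500·0.2000 = 0.4900 m
robot covers 2.4500·1.6333 − ½·1.5000·1.6333² = 2.0008 m while stopping
person approaches 0.4000·(0.2000+1.6333) = 0.7333 m
margins: 0.0400+0.0600+0.0600 = 0.1600 m
sum ≈ 0.4900+2.0008+0.7333+0.1600 ≈ 3.3842 m = S ✓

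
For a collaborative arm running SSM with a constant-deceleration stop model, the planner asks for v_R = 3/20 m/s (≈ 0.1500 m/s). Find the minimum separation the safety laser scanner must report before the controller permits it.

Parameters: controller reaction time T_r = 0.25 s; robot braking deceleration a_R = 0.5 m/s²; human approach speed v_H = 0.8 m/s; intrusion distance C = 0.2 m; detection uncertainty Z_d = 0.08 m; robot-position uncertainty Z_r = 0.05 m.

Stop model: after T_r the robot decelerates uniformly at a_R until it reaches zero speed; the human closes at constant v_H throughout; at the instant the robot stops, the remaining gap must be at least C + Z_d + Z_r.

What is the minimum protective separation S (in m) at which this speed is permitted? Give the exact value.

T_s = v_R/a_R = (3/20)/(1/2) = 0.3000 s
reaction-phase robot travel = 0.1500·0.2500 = 0.0375 m
braking distance = 0.1500²/(2·0.5000) = 0.0225 m
human closes 0.8000·0.5500 = 0.4400 m
C+Z_d+Z_r = 0.2000+0.0800+0.0500 = 0.3300 m
S_min ≈ 0.0375+0.0225+0.4400+0.3300  ⇒  S_min = 83/100 m

S_min = 83/100 m = 0.8300 m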